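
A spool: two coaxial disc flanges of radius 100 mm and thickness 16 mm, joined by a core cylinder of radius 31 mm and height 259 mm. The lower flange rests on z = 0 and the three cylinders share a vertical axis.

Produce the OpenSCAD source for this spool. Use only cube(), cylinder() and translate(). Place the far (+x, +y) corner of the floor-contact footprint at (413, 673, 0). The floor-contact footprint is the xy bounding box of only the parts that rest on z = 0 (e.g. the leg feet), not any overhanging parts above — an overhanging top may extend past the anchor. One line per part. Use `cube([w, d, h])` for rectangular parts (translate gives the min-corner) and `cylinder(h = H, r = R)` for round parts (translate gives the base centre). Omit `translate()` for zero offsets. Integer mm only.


translate([313, 573, 0]) cylinder(h = 16, r = 100);
translate([313, 573, 16]) cylinder(h = 259, r = 31);
translate([313, 573, 275]) cylinder(h = 16, r = 100);


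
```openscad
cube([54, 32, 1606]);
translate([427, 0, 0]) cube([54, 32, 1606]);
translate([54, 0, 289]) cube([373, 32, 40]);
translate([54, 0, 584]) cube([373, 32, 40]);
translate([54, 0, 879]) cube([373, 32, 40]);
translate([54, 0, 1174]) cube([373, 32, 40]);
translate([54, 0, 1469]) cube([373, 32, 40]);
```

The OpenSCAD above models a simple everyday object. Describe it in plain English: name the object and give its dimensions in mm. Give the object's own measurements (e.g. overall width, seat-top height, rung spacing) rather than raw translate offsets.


A straight ladder. Two 54×32 mm vertical rails, 1606 mm tall, stand 481 mm apart (outside-to-outside) with their front faces coplanar on the −y side. 5 rungs, each 32 mm deep and 40 mm tall, span between the inner faces of the rails, front faces flush with the rails. The lowest rung's underside is at z = 289 mm and rungs are spaced 295 mm apart (underside to underside).


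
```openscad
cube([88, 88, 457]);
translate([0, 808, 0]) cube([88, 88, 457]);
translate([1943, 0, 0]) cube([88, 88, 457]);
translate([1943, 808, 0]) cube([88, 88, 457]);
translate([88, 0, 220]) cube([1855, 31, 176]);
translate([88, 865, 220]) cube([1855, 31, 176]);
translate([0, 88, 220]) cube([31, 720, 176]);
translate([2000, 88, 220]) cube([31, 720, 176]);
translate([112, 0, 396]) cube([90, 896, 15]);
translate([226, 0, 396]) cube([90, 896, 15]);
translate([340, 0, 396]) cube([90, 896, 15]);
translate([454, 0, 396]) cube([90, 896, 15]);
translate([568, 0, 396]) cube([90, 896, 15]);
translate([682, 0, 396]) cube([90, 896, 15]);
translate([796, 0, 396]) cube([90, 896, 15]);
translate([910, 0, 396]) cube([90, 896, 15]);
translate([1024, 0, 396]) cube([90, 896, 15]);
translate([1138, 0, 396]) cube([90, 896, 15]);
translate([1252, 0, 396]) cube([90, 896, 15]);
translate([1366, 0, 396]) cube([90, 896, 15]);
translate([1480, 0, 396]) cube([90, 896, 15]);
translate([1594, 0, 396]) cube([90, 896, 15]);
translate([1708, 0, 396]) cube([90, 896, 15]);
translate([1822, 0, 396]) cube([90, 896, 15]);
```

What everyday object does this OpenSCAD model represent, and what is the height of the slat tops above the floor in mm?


A bed frame. The slat-top height is 411 mm.

Four posts, four rails, and a row of slats — a bed frame. Slats sit on the rails at z = 220 + 176 = 396; with slat thickness 15, the top is 411 mm.


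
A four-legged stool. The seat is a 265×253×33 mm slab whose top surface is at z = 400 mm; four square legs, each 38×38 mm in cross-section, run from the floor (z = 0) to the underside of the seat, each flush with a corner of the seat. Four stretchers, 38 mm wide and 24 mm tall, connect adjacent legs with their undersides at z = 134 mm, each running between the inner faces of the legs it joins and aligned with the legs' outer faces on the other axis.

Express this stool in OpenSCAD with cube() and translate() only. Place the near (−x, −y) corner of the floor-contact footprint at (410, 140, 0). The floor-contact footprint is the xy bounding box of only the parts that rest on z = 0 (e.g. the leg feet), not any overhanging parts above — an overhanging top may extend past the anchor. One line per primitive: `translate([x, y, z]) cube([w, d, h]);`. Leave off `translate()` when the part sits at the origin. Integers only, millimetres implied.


// leg_h = 400 - 33 = 367
// stretcher span = 265 - 2*38 = 189
translate([410, 140, 367]) cube([265, 253, 33]);
translate([410, 140, 0]) cube([38, 38, 367]);
translate([637, 140, 0]) cube([38, 38, 367]);
translate([410, 355, 0]) cube([38, 38, 367]);
translate([637, 355, 0]) cube([38, 38, 367]);
translate([448, 140, 134]) cube([189, 38, 24]);
translate([448, 355, 134]) cube([189, 38, 24]);
translate([410, 178, 134]) cube([38, 177, 24]);
translate([637, 178, 134]) cube([38, 177, 24]);


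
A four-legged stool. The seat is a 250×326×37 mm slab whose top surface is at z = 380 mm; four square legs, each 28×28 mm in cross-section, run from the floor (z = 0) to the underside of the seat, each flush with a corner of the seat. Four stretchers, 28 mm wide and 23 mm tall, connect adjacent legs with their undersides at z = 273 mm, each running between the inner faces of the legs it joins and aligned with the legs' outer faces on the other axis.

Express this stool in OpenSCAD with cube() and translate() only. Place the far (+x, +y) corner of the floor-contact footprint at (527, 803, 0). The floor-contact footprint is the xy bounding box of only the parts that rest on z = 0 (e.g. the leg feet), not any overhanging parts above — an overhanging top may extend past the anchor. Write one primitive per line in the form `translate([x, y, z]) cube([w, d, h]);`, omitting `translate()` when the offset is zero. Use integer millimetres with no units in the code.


// leg_h = 380 - 37 = 343
// stretcher span = 250 - 2*28 = 194
translate([277, 477, 343]) cube([250, 326, 37]);
translate([277, 477, 0]) cube([28, 28, 343]);
translate([499, 477, 0]) cube([28, 28, 343]);
translate([277, 775, 0]) cube([28, 28, 343]);
translate([499, 775, 0]) cube([28, 28, 343]);
translate([305, 477, 273]) cube([194, 28, 23]);
translate([305, 775, 273]) cube([194, 28, 23]);
translate([277, 505, 273]) cube([28, 270, 23]);
translate([499, 505, 273]) cube([28, 270, 23]);


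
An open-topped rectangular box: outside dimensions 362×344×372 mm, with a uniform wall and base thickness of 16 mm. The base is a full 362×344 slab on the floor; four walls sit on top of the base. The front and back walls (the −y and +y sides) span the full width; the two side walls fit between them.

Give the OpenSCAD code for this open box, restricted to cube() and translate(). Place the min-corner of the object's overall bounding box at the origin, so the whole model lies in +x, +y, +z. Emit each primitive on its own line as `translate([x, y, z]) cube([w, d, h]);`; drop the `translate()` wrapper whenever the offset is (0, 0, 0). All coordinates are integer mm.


cube([362, 344, 16]);
translate([0, 0, 16]) cube([362, 16, 356]);
translate([0, 328, 16]) cube([362, 16, 356]);
translate([0, 16, 16]) cube([16, 312, 356]);
translate([346, 16, 16]) cube([16, 312, 356]);


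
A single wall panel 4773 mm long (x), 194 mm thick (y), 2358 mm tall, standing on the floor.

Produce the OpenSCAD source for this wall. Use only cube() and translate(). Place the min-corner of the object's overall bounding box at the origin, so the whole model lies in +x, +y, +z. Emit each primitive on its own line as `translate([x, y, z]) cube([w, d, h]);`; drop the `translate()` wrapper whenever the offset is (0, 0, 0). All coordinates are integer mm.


cube([4773, 194, 2358]);


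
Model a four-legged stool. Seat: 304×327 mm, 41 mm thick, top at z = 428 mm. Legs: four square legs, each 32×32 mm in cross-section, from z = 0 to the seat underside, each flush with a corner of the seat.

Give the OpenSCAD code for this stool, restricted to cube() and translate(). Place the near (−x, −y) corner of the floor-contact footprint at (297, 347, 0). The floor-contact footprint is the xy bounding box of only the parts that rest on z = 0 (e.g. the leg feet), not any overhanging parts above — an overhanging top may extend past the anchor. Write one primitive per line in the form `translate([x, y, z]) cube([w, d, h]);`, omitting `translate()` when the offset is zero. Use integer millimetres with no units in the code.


translate([297, 347, 387]) cube([304, 327, 41]);
translate([297, 347, 0]) cube([32, 32, 387]);
translate([569, 347, 0]) cube([32, 32, 387]);
translate([297, 642, 0]) cube([32, 32, 387]);
translate([569, 642, 0]) cube([32, 32, 387]);


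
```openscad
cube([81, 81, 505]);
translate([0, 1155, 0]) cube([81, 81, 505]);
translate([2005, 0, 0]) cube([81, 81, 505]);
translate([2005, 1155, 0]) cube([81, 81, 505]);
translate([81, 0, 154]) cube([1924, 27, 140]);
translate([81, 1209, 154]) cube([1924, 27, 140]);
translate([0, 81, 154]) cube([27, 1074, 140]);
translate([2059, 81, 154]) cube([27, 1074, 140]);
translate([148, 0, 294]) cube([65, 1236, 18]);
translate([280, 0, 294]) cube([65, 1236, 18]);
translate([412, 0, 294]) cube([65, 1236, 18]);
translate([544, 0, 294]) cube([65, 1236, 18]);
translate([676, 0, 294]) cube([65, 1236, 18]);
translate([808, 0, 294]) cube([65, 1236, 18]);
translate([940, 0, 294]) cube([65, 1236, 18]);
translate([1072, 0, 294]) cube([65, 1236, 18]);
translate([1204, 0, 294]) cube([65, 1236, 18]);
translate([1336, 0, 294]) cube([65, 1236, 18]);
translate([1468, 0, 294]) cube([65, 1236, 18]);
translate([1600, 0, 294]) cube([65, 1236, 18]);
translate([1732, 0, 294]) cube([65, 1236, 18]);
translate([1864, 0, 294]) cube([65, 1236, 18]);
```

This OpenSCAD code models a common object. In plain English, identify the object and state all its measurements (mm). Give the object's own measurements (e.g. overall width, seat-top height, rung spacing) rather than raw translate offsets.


A bed frame 2086 mm long (x) by 1236 mm wide (y). Four 81×81 mm corner posts, 505 mm tall, at the corners of the footprint. Four rails of 27 mm thickness and 140 mm height run between adjacent posts with their undersides at z = 154 mm, their outer faces flush with the outside of the frame (the two x-running rails run between the posts' inner faces; the two y-running rails run between the posts' inner faces). 14 slats, each 65 mm wide (x) and 18 mm thick, lie across the top of the two x-running rails, running the full 1236 mm width of the frame in y; along x they sit between the end posts with a 67 mm gap after the −x posts and between neighbouring slats, leaving 76 mm before the +x posts.


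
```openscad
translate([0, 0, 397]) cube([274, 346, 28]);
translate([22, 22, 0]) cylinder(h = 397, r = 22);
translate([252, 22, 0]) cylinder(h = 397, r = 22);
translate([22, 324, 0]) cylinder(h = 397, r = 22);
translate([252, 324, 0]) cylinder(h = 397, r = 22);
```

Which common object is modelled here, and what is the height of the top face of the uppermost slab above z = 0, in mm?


A stool. The seat height is 425 mm.

A 274×346×28 slab at z = 397 on four corner cylinders — a stool. The seat top is 397 + 28 = 425 mm.


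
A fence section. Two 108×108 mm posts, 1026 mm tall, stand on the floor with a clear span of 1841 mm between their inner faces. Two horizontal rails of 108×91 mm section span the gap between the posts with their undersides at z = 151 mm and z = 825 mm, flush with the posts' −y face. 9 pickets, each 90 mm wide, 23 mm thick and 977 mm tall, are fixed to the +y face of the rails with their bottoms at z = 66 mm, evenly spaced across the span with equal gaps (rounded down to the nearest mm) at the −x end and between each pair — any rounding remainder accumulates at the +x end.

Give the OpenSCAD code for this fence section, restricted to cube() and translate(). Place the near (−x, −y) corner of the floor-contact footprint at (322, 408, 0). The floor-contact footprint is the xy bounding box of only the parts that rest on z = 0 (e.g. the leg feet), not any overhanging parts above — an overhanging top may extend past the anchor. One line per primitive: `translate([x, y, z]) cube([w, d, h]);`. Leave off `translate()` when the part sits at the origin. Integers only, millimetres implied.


translate([322, 408, 0]) cube([108, 108, 1026]);
translate([2271, 408, 0]) cube([108, 108, 1026]);
translate([430, 408, 151]) cube([1841, 108, 91]);
translate([430, 408, 825]) cube([1841, 108, 91]);
translate([533, 516, 66]) cube([90, 23, 977]);
translate([726, 516, 66]) cube([90, 23, 977]);
translate([919, 516, 66]) cube([90, 23, 977]);
translate([1112, 516, 66]) cube([90, 23, 977]);
translate([1305, 516, 66]) cube([90, 23, 977]);
translate([1498, 516, 66]) cube([90, 23, 977]);
translate([1691, 516, 66]) cube([90, 23, 977]);
translate([1884, 516, 66]) cube([90, 23, 977]);
translate([2077, 516, 66]) cube([90, 23, 977]);


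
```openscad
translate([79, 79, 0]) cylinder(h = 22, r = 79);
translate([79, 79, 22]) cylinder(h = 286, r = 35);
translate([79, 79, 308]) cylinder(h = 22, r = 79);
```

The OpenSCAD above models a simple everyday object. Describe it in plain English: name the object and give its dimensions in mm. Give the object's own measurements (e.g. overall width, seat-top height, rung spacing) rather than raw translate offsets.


A spool: two coaxial disc flanges of radius 79 mm and thickness 22 mm, joined by a core cylinder of radius 35 mm and height 286 mm. The lower flange rests on z = 0 and the three cylinders share a vertical axis.


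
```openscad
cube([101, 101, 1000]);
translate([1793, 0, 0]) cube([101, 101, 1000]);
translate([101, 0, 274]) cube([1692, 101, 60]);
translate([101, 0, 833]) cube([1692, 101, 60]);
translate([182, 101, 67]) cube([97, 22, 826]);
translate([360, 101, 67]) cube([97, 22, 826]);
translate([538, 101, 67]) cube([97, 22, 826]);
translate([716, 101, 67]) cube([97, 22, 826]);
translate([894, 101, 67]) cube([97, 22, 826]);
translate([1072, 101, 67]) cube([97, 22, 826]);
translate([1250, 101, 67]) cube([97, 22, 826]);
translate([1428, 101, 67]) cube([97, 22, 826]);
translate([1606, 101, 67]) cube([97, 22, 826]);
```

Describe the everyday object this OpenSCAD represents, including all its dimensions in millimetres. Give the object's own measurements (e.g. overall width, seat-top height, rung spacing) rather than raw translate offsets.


A fence section. Two 101×101 mm posts, 1000 mm tall, stand on the floor with a clear span of 1692 mm between their inner faces. Two horizontal rails of 101×60 mm section span the gap between the posts with their undersides at z = 274 mm and z = 833 mm, flush with the posts' −y face. 9 pickets, each 97 mm wide, 22 mm thick and 826 mm tall, are fixed to the +y face of the rails with their bottoms at z = 67 mm, spaced across the span with a 81 mm gap after the −x post and between neighbouring pickets, with 90 mm left before the +x post.


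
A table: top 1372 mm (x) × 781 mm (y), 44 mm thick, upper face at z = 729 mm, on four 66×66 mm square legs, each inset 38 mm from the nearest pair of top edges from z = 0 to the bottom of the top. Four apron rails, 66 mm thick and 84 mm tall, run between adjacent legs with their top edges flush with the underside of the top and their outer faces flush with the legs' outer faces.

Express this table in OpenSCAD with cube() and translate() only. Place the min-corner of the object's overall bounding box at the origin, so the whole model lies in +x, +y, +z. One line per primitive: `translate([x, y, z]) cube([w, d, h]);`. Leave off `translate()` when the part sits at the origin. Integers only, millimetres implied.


translate([0, 0, 685]) cube([1372, 781, 44]);
translate([38, 38, 0]) cube([66, 66, 685]);
translate([1268, 38, 0]) cube([66, 66, 685]);
translate([38, 677, 0]) cube([66, 66, 685]);
translate([1268, 677, 0]) cube([66, 66, 685]);
translate([104, 38, 601]) cube([1164, 66, 84]);
translate([104, 677, 601]) cube([1164, 66, 84]);
translate([38, 104, 601]) cube([66, 573, 84]);
translate([1268, 104, 601]) cube([66, 573, 84]);


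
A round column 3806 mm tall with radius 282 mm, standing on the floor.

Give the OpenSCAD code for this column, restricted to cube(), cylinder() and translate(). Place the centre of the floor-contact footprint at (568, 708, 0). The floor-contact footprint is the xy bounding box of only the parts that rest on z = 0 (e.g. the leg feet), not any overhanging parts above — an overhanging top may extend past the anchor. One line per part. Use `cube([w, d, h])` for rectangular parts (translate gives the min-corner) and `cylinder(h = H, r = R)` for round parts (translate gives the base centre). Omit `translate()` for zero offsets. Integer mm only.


translate([568, 708, 0]) cylinder(h = 3806, r = 282);


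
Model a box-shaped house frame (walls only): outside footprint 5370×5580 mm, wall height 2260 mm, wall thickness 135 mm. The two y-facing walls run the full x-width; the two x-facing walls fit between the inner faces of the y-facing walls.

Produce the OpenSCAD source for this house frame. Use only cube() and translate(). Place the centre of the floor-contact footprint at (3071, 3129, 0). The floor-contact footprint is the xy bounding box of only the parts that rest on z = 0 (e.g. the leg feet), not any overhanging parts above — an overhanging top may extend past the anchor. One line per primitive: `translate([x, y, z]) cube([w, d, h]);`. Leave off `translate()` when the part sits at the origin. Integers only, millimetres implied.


translate([386, 339, 0]) cube([5370, 135, 2260]);
translate([386, 5784, 0]) cube([5370, 135, 2260]);
translate([386, 474, 0]) cube([135, 5310, 2260]);
translate([5621, 474, 0]) cube([135, 5310, 2260]);


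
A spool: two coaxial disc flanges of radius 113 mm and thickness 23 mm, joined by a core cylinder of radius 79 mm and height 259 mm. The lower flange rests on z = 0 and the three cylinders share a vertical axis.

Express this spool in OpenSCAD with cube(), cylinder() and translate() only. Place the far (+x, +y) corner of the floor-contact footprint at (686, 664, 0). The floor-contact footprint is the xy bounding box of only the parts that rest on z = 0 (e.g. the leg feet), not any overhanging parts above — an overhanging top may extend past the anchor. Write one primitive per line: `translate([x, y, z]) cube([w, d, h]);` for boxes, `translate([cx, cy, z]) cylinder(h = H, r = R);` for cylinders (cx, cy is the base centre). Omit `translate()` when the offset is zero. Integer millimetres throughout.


translate([573, 551, 0]) cylinder(h = 23, r = 113);
translate([573, 551, 23]) cylinder(h = 259, r = 79);
translate([573, 551, 282]) cylinder(h = 23, r = 113);


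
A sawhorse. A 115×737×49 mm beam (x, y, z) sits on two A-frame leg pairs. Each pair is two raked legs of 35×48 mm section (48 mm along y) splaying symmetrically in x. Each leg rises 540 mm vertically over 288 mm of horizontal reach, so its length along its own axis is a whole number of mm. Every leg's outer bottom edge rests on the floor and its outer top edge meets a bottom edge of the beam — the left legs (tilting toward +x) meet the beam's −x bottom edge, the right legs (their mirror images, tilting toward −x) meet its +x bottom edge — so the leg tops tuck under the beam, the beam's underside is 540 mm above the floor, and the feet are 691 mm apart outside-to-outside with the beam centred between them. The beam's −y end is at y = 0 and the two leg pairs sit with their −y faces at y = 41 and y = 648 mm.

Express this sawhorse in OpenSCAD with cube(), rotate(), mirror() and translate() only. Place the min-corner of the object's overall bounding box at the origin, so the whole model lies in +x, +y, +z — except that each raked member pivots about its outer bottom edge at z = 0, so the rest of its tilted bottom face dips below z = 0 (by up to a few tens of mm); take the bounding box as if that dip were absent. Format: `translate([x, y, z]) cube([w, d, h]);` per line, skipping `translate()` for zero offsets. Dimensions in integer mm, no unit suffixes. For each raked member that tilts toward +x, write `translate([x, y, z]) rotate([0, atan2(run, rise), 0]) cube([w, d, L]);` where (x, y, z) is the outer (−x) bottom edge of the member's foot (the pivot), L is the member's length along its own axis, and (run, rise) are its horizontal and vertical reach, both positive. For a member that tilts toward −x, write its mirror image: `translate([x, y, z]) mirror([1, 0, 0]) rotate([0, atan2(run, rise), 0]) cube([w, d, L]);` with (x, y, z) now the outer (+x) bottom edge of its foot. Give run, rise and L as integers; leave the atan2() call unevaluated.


translate([288, 0, 540]) cube([115, 737, 49]);
translate([0, 41, 0]) rotate([0, atan2(288, 540), 0]) cube([35, 48, 612]);
translate([691, 41, 0]) mirror([1, 0, 0]) rotate([0, atan2(288, 540), 0]) cube([35, 48, 612]);
translate([0, 648, 0]) rotate([0, atan2(288, 540), 0]) cube([35, 48, 612]);
translate([691, 648, 0]) mirror([1, 0, 0]) rotate([0, atan2(288, 540), 0]) cube([35, 48, 612]);


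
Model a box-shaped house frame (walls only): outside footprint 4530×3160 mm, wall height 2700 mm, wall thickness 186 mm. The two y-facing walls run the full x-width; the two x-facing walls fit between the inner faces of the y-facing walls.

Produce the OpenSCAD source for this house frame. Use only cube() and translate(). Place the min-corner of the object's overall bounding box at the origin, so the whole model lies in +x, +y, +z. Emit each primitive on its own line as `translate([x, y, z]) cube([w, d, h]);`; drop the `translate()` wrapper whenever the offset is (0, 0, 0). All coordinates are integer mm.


cube([4530, 186, 2700]);
translate([0, 2974, 0]) cube([4530, 186, 2700]);
translate([0, 186, 0]) cube([186, 2788, 2700]);
translate([4344, 186, 0]) cube([186, 2788, 2700]);


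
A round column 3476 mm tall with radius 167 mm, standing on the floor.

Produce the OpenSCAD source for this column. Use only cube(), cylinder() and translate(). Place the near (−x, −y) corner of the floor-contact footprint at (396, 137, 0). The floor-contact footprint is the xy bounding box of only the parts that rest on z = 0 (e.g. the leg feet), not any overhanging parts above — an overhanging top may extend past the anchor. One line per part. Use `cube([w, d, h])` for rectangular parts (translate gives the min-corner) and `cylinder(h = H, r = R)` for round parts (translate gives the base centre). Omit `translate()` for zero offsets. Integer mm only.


translate([563, 304, 0]) cylinder(h = 3476, r = 167);


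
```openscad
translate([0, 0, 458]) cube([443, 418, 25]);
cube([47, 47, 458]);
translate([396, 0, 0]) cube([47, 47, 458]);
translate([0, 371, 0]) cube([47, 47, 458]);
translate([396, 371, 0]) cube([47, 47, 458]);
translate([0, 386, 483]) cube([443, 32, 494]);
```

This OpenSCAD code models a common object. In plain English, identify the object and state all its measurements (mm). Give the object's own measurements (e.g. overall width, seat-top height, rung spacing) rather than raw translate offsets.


A chair. The seat is a 443×418×25 mm slab with its top at z = 483 mm, on four 47×47 mm corner legs (flush with the seat edges, standing on z = 0). A flat backrest 32 mm thick, 494 mm tall, spans the full seat width and rises from the seat top along its +y edge, rear face flush with the rear of the seat.


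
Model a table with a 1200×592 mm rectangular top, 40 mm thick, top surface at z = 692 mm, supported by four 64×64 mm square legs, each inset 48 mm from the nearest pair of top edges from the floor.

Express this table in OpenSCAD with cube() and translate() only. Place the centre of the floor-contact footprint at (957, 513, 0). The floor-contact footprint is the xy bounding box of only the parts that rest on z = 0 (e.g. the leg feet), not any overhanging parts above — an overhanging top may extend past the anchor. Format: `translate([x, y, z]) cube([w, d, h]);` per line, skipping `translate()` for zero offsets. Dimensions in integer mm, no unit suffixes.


translate([357, 217, 652]) cube([1200, 592, 40]);
translate([405, 265, 0]) cube([64, 64, 652]);
translate([1445, 265, 0]) cube([64, 64, 652]);
translate([405, 697, 0]) cube([64, 64, 652]);
translate([1445, 697, 0]) cube([64, 64, 652]);


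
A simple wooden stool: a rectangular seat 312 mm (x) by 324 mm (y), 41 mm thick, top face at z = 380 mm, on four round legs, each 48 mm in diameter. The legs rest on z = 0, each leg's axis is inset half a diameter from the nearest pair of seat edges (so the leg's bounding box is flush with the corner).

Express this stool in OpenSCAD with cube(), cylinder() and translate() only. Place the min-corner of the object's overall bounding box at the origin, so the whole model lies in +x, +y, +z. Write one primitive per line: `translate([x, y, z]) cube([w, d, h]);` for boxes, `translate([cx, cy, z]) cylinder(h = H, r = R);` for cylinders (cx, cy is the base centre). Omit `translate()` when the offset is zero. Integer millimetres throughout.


translate([0, 0, 339]) cube([312, 324, 41]);
translate([24, 24, 0]) cylinder(h = 339, r = 24);
translate([288, 24, 0]) cylinder(h = 339, r = 24);
translate([24, 300, 0]) cylinder(h = 339, r = 24);
translate([288, 300, 0]) cylinder(h = 339, r = 24);


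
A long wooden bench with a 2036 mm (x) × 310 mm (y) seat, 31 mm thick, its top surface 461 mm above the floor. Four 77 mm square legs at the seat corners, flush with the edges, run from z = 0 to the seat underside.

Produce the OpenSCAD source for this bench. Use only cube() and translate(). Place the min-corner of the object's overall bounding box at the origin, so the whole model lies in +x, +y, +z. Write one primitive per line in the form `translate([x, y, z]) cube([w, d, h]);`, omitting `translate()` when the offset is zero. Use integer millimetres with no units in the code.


translate([0, 0, 430]) cube([2036, 310, 31]);
cube([77, 77, 430]);
translate([0, 233, 0]) cube([77, 77, 430]);
translate([1959, 0, 0]) cube([77, 77, 430]);
translate([1959, 233, 0]) cube([77, 77, 430]);


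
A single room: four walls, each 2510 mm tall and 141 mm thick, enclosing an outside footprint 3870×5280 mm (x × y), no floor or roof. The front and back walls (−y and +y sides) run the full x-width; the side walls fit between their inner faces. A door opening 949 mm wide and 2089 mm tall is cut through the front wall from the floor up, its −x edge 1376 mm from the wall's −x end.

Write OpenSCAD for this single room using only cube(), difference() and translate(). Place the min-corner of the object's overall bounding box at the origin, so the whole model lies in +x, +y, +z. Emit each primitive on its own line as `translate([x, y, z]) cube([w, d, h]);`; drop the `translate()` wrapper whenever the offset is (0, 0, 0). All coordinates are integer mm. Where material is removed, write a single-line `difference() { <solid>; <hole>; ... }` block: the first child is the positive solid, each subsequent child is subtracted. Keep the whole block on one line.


difference() { cube([3870, 141, 2510]); translate([1376, 0, 0]) cube([949, 141, 2089]); }
translate([0, 5139, 0]) cube([3870, 141, 2510]);
translate([0, 141, 0]) cube([141, 4998, 2510]);
translate([3729, 141, 0]) cube([141, 4998, 2510]);


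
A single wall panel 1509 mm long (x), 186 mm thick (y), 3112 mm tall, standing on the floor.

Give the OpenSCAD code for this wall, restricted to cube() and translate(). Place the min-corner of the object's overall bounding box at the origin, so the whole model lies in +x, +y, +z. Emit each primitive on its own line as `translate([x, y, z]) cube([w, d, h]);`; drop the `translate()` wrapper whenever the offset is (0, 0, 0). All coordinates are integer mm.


cube([1509, 186, 3112]);


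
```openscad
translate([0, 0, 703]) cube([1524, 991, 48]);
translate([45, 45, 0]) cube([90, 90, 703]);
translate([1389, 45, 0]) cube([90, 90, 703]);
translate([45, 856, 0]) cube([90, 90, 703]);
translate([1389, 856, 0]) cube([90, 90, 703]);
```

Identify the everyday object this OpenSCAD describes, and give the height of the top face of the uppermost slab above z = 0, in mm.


A table. The table height is 751 mm.

A 1524×991×48 slab sits at z = 703 on four 90 mm square posts — a table. The top surface is at 703 + 48 = 751 mm.


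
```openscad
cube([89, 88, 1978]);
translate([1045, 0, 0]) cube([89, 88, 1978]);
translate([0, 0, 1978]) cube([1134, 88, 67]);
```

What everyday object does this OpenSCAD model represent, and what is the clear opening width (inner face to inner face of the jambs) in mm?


A door frame. The clear opening width is 956 mm.

Two 1978 mm tall posts with a header on top — a door frame. The left jamb is 89 mm wide at x = 0; the right jamb starts at x = 1045. The clear opening is 1045 − 89 = 956 mm.


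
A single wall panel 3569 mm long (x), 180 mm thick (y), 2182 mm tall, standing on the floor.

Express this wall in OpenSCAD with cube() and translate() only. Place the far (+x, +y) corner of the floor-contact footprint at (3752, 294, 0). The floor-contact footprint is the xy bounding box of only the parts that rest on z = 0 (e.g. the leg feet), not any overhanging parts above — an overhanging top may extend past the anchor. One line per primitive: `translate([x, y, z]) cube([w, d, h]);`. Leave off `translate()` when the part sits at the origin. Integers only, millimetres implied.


translate([183, 114, 0]) cube([3569, 180, 2182]);


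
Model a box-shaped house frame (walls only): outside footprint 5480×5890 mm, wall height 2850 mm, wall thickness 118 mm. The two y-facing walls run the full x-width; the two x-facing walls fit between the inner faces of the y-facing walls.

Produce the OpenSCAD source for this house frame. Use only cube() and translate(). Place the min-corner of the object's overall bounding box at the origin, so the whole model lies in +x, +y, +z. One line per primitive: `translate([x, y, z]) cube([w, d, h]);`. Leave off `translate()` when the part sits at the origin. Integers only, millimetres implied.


cube([5480, 118, 2850]);
translate([0, 5772, 0]) cube([5480, 118, 2850]);
translate([0, 118, 0]) cube([118, 5654, 2850]);
translate([5362, 118, 0]) cube([118, 5654, 2850]);


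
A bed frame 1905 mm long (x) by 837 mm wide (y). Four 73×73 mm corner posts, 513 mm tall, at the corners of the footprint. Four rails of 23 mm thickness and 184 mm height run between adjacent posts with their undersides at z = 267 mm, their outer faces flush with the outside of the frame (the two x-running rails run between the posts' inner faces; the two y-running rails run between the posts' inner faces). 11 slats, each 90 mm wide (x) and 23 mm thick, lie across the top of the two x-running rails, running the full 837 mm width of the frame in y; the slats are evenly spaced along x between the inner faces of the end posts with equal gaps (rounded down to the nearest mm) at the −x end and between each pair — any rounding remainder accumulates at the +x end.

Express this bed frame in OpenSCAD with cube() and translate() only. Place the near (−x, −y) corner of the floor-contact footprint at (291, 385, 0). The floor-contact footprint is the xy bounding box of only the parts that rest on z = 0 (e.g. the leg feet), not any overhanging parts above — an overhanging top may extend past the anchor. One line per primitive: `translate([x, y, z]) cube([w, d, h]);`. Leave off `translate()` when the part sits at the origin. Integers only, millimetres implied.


translate([291, 385, 0]) cube([73, 73, 513]);
translate([291, 1149, 0]) cube([73, 73, 513]);
translate([2123, 385, 0]) cube([73, 73, 513]);
translate([2123, 1149, 0]) cube([73, 73, 513]);
translate([364, 385, 267]) cube([1759, 23, 184]);
translate([364, 1199, 267]) cube([1759, 23, 184]);
translate([291, 458, 267]) cube([23, 691, 184]);
translate([2173, 458, 267]) cube([23, 691, 184]);
translate([428, 385, 451]) cube([90, 837, 23]);
translate([582, 385, 451]) cube([90, 837, 23]);
translate([736, 385, 451]) cube([90, 837, 23]);
translate([890, 385, 451]) cube([90, 837, 23]);
translate([1044, 385, 451]) cube([90, 837, 23]);
translate([1198, 385, 451]) cube([90, 837, 23]);
translate([1352, 385, 451]) cube([90, 837, 23]);
translate([1506, 385, 451]) cube([90, 837, 23]);
translate([1660, 385, 451]) cube([90, 837, 23]);
translate([1814, 385, 451]) cube([90, 837, 23]);
translate([1968, 385, 451]) cube([90, 837, 23]);


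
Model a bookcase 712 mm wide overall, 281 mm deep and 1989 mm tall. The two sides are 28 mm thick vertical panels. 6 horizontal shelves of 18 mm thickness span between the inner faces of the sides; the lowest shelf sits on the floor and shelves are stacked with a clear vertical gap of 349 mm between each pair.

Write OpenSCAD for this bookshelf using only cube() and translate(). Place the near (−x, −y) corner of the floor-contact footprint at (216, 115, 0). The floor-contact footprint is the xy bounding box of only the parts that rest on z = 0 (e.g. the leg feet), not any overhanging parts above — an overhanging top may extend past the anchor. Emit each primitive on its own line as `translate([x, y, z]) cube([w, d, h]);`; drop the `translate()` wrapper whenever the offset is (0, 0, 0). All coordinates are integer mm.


translate([216, 115, 0]) cube([28, 281, 1989]);
translate([900, 115, 0]) cube([28, 281, 1989]);
translate([244, 115, 0]) cube([656, 281, 18]);
translate([244, 115, 367]) cube([656, 281, 18]);
translate([244, 115, 734]) cube([656, 281, 18]);
translate([244, 115, 1101]) cube([656, 281, 18]);
translate([244, 115, 1468]) cube([656, 281, 18]);
translate([244, 115, 1835]) cube([656, 281, 18]);


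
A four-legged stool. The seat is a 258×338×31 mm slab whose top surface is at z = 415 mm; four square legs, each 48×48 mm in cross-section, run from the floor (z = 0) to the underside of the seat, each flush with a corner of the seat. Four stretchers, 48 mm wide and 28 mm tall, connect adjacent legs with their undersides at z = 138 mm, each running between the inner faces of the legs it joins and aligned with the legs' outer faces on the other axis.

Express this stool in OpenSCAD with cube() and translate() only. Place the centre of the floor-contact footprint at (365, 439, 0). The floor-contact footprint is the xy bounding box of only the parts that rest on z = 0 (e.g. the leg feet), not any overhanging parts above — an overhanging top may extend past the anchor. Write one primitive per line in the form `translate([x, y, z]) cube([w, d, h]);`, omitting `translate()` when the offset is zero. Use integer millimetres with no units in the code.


translate([236, 270, 384]) cube([258, 338, 31]);
translate([236, 270, 0]) cube([48, 48, 384]);
translate([446, 270, 0]) cube([48, 48, 384]);
translate([236, 560, 0]) cube([48, 48, 384]);
translate([446, 560, 0]) cube([48, 48, 384]);
translate([284, 270, 138]) cube([162, 48, 28]);
translate([284, 560, 138]) cube([162, 48, 28]);
translate([236, 318, 138]) cube([48, 242, 28]);
translate([446, 318, 138]) cube([48, 242, 28]);


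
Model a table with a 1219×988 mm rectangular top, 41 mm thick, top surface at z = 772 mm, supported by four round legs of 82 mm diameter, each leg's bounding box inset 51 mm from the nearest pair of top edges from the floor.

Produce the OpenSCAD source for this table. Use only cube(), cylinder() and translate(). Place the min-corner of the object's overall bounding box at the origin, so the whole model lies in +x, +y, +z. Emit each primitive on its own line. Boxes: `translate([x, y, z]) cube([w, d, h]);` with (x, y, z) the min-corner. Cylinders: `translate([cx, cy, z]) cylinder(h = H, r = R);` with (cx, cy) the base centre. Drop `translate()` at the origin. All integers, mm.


// leg_h = 772 - 41 = 731
translate([0, 0, 731]) cube([1219, 988, 41]);
translate([92, 92, 0]) cylinder(h = 731, r = 41);
translate([1127, 92, 0]) cylinder(h = 731, r = 41);
translate([92, 896, 0]) cylinder(h = 731, r = 41);
translate([1127, 896, 0]) cylinder(h = 731, r = 41);


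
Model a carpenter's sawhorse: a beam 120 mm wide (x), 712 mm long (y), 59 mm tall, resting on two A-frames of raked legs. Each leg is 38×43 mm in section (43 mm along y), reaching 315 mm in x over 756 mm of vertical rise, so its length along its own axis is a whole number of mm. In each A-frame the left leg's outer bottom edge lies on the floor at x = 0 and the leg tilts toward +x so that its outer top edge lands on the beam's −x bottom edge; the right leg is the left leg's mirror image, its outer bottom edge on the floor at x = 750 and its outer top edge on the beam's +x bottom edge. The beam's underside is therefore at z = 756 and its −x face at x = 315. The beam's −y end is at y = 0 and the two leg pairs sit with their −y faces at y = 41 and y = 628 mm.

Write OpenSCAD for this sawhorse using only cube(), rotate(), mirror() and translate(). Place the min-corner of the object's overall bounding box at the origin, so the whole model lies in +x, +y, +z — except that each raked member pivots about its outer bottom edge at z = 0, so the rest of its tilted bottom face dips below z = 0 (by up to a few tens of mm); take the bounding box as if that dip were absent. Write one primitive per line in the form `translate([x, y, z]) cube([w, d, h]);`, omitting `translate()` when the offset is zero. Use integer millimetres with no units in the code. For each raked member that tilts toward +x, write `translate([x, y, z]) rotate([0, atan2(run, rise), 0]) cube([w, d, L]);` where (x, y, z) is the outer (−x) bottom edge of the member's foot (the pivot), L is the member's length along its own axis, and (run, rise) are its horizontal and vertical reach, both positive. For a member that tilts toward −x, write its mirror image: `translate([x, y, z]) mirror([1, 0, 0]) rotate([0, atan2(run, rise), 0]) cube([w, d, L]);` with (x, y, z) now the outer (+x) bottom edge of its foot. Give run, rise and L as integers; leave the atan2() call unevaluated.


// leg length = √(315² + 756²) = 819
// right-leg outer foot x = 2·315 + 120 = 750
// beam min-corner = (315, 0, 756)
translate([315, 0, 756]) cube([120, 712, 59]);
translate([0, 41, 0]) rotate([0, atan2(315, 756), 0]) cube([38, 43, 819]);
translate([750, 41, 0]) mirror([1, 0, 0]) rotate([0, atan2(315, 756), 0]) cube([38, 43, 819]);
translate([0, 628, 0]) rotate([0, atan2(315, 756), 0]) cube([38, 43, 819]);
translate([750, 628, 0]) mirror([1, 0, 0]) rotate([0, atan2(315, 756), 0]) cube([38, 43, 819]);


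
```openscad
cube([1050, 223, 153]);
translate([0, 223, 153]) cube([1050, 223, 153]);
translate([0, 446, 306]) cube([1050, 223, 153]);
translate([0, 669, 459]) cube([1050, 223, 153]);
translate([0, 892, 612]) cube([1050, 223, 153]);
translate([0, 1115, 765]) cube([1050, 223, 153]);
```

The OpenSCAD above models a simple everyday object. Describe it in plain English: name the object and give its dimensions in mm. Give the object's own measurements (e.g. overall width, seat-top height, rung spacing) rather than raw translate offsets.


A straight staircase of 6 solid steps. Each step is 1050 mm wide (x), 223 mm deep (y, the going) and 153 mm tall (the rise). The first step rests on the floor; each subsequent step sits one going further in +y and one rise higher in +z, directly behind and above the previous step with no overlap.


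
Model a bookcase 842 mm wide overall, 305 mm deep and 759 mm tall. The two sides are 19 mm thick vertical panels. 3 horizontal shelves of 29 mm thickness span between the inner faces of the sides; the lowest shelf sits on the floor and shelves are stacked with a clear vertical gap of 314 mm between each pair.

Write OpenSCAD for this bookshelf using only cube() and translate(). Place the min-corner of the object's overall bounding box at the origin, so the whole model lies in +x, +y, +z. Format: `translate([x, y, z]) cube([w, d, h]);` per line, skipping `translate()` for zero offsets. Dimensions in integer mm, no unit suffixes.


cube([19, 305, 759]);
translate([823, 0, 0]) cube([19, 305, 759]);
translate([19, 0, 0]) cube([804, 305, 29]);
translate([19, 0, 343]) cube([804, 305, 29]);
translate([19, 0, 686]) cube([804, 305, 29]);


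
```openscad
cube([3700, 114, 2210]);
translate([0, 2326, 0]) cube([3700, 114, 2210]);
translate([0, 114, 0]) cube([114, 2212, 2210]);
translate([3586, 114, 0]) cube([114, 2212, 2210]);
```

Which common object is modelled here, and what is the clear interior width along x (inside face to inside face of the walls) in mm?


A house (or room) frame. The interior width is 3472 mm.

Four 2210 mm walls enclosing a rectangle with no floor or roof — a room or house frame. Outside width is 3700 mm and wall thickness is 114 mm, so the interior width is 3700 − 2 × 114 = 3472 mm.
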